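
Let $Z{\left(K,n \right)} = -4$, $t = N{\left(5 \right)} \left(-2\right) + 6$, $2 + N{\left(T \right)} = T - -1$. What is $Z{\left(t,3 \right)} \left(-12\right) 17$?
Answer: $816$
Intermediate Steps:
$N{\left(T \right)} = -1 + T$ ($N{\left(T \right)} = -2 + \left(T - -1\right) = -2 + \left(T + 1\right) = -2 + \left(1 + T\right) = -1 + T$)
$t = -2$ ($t = \left(-1 + 5\right) \left(-2\right) + 6 = 4 \left(-2\right) + 6 = -8 + 6 = -2$)
$Z{\left(t,3 \right)} \left(-12\right) 17 = \left(-4\right) \left(-12\right) 17 = 48 \cdot 17 = 816$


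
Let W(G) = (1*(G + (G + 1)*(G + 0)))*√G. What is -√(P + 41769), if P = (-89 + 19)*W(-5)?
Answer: -√(41769 - 1050*I*√5) ≈ -204.46 + 5.7418*I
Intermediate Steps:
W(G) = √G*(G + G*(1 + G)) (W(G) = (1*(G + (1 + G)*G))*√G = (1*(G + G*(1 + G)))*√G = (G + G*(1 + G))*√G = √G*(G + G*(1 + G)))
P = -1050*I*√5 (P = (-89 + 19)*((-5)^(3/2)*(2 - 5)) = -70*(-5*I*√5)*(-3) = -1050*I*√5 ≈ -2347.9*I)
-√(P + 41769) = -√(-1050*I*√5 + 41769) = -√(41769 - 1050*I*√5)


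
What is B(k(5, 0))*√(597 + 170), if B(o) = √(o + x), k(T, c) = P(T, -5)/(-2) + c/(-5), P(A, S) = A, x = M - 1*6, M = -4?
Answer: 5*I*√1534/2 ≈ 97.916*I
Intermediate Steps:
x = -10 (x = -4 - 1*6 = -4 - 6 = -10)
k(T, c) = -T/2 - c/5 (k(T, c) = T/(-2) + c/(-5) = T*(-½) + c*(-⅕) = -T/2 - c/5)
B(o) = √(-10 + o) (B(o) = √(o - 10) = √(-10 + o))
B(k(5, 0))*√(597 + 170) = √(-10 + (-½*5 - ⅕*0))*√(597 + 170) = √(-10 + (-5/2 + 0))*√767 = √(-10 - 5/2)*√767 = √(-25/2)*√767 = (5*I*√2/2)*√767 = 5*I*√1534/2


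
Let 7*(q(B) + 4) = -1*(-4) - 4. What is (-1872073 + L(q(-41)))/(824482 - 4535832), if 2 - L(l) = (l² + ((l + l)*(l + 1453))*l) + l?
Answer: 1918451/3711350 ≈ 0.51691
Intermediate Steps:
q(B) = -4 (q(B) = -4 + (-1*(-4) - 4)/7 = -4 + (4 - 4)/7 = -4 + (⅐)*0 = -4 + 0 = -4)
L(l) = 2 - l - l² - 2*l²*(1453 + l) (L(l) = 2 - ((l² + ((l + l)*(l + 1453))*l) + l) = 2 - ((l² + ((2*l)*(1453 + l))*l) + l) = 2 - ((l² + (2*l*(1453 + l))*l) + l) = 2 - ((l² + 2*l²*(1453 + l)) + l) = 2 - (l + l² + 2*l²*(1453 + l)) = 2 + (-l - l² - 2*l²*(1453 + l)) = 2 - l - l² - 2*l²*(1453 + l))
(-1872073 + L(q(-41)))/(824482 - 4535832) = (-1872073 + (2 - 1*(-4) - 2907*(-4)² - 2*(-4)³))/(824482 - 4535832) = (-1872073 + (2 + 4 - 2907*16 - 2*(-64)))/(-3711350) = (-1872073 + (2 + 4 - 46512 + 128))*(-1/3711350) = (-1872073 - 46378)*(-1/3711350) = -1918451*(-1/3711350) = 1918451/3711350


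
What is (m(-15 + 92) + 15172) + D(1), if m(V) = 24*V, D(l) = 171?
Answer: 17191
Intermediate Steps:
(m(-15 + 92) + 15172) + D(1) = (24*(-15 + 92) + 15172) + 171 = (24*77 + 15172) + 171 = (1848 + 15172) + 171 = 17020 + 171 = 17191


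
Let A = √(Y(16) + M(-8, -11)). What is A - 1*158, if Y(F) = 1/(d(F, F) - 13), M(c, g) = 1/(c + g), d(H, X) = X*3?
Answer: -158 + 4*I*√665/665 ≈ -158.0 + 0.15511*I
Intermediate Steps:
d(H, X) = 3*X
Y(F) = 1/(-13 + 3*F) (Y(F) = 1/(3*F - 13) = 1/(-13 + 3*F))
A = 4*I*√665/665 (A = √(1/(-13 + 3*16) + 1/(-8 - 11)) = √(1/(-13 + 48) + 1/(-19)) = √(1/35 - 1/19) = √(-16/665) = 4*I*√665/665 ≈ 0.15511*I)
A - 1*158 = 4*I*√665/665 - 1*158 = 4*I*√665/665 - 158 = -158 + 4*I*√665/665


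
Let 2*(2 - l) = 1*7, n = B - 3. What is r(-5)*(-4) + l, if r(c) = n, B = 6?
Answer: -27/2 ≈ -13.500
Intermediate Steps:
n = 3 (n = 6 - 3 = 3)
l = -3/2 (l = 2 - 7/2 = -3/2 ≈ -1.5000)
r(c) = 3
r(-5)*(-4) + l = 3*(-4) - 3/2 = -12 - 3/2 = -27/2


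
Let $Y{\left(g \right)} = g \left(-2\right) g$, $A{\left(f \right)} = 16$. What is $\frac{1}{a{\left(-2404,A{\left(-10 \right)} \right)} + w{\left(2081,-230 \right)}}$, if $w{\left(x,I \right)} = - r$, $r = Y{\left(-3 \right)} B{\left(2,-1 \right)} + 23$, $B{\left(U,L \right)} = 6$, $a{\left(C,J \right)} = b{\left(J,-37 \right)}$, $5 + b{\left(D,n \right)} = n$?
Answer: $\frac{1}{43} \approx 0.023256$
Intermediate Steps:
$b{\left(D,n \right)} = -5 + n$
$Y{\left(g \right)} = - 2 g^{2}$ ($Y{\left(g \right)} = - 2 g g = - 2 g^{2}$)
$a{\left(C,J \right)} = -42$ ($a{\left(C,J \right)} = -5 - 37 = -42$)
$r = -85$ ($r = - 2 \left(-3\right)^{2} \cdot 6 + 23 = \left(-2\right) 9 \cdot 6 + 23 = \left(-18\right) 6 + 23 = -108 + 23 = -85$)
$w{\left(x,I \right)} = 85$ ($w{\left(x,I \right)} = \left(-1\right) \left(-85\right) = 85$)
$\frac{1}{a{\left(-2404,A{\left(-10 \right)} \right)} + w{\left(2081,-230 \right)}} = \frac{1}{-42 + 85} = \frac{1}{43}$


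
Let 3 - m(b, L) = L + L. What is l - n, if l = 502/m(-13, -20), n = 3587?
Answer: -153739/43 ≈ -3575.3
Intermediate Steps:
m(b, L) = 3 - 2*L (m(b, L) = 3 - (L + L) = 3 - 2*L)
l = 502/43 (l = 502/(3 - 2*(-20)) = 502/(3 + 40) = 502/43 ≈ 11.674)
l - n = 502/43 - 1*3587 = 502/43 - 3587 = -153739/43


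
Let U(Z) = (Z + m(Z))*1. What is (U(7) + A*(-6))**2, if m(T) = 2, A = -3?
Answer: 729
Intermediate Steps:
U(Z) = 2 + Z (U(Z) = (Z + 2)*1 = (2 + Z)*1 = 2 + Z)
(U(7) + A*(-6))**2 = ((2 + 7) - 3*(-6))**2 = (9 + 18)**2 = 27**2 = 729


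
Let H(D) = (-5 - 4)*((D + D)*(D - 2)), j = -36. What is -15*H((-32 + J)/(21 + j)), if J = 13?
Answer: -1254/5 ≈ -250.80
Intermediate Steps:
H(D) = -18*D*(-2 + D) (H(D) = -9*2*D*(-2 + D) = -18*D*(-2 + D))
-15*H((-32 + J)/(21 + j)) = -270*(-32 + 13)/(21 - 36)*(2 - (-32 + 13)/(21 - 36)) = -270*(-19/(-15))*(2 - (-19)/(-15)) = -270*(-19*(-1/15))*(2 - (-19)*(-1)/15) = -270*19*(2 - 1*19/15)/15 = -270*19*(2 - 19/15)/15 = -270*19*11/(15*15) = -15*418/25 = -1254/5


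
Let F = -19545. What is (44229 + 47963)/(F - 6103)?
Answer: -5762/1603 ≈ -3.5945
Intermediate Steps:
(44229 + 47963)/(F - 6103) = (44229 + 47963)/(-19545 - 6103) = 92192/(-25648) = 92192*(-1/25648) = -5762/1603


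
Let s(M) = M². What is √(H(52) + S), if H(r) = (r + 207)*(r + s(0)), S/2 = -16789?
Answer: I*√20110 ≈ 141.81*I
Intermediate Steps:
S = -33578 (S = 2*(-16789) = -33578)
H(r) = r*(207 + r) (H(r) = (r + 207)*(r + 0²) = (207 + r)*(r + 0) = (207 + r)*r = r*(207 + r))
√(H(52) + S) = √(52*(207 + 52) - 33578) = √(52*259 - 33578) = √(13468 - 33578) = √(-20110) = I*√20110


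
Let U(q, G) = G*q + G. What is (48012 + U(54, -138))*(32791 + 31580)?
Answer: 2602004562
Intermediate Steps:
U(q, G) = G + G*q
(48012 + U(54, -138))*(32791 + 31580) = (48012 - 138*(1 + 54))*(32791 + 31580) = (48012 - 138*55)*64371 = (48012 - 7590)*64371 = 40422*64371 = 2602004562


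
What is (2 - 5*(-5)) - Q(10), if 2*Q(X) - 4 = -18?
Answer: 34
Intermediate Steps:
Q(X) = -7 (Q(X) = 2 + (½)*(-18) = 2 - 9 = -7)
(2 - 5*(-5)) - Q(10) = (2 - 5*(-5)) - 1*(-7) = (2 + 25) + 7 = 27 + 7 = 34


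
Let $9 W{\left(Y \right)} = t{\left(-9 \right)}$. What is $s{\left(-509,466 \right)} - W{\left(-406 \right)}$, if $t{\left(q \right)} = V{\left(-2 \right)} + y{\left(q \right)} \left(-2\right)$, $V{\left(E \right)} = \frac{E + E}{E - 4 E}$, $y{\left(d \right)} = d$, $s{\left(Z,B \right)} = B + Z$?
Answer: $- \frac{1213}{27} \approx -44.926$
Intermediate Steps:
$V{\left(E \right)} = - \frac{2}{3}$ ($V{\left(E \right)} = \frac{2 E}{\left(-3\right) E} = 2 E \left(- \frac{1}{3 E}\right) = - \frac{2}{3}$)
$t{\left(q \right)} = - \frac{2}{3} - 2 q$ ($t{\left(q \right)} = - \frac{2}{3} + q \left(-2\right) = - \frac{2}{3} - 2 q$)
$W{\left(Y \right)} = \frac{52}{27}$ ($W{\left(Y \right)} = \frac{- \frac{2}{3} - -18}{9} = \frac{- \frac{2}{3} + 18}{9} = \frac{1}{9} \cdot \frac{52}{3} = \frac{52}{27}$)
$s{\left(-509,466 \right)} - W{\left(-406 \right)} = \left(466 - 509\right) - \frac{52}{27} = -43 - \frac{52}{27} = - \frac{1213}{27}$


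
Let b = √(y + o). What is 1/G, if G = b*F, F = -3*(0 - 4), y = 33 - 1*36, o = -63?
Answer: -I*√66/792 ≈ -0.010258*I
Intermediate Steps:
y = -3 (y = 33 - 36 = -3)
F = 12 (F = -3*(-4) = 12)
b = I*√66 (b = √(-3 - 63) = √(-66) = I*√66 ≈ 8.124*I)
G = 12*I*√66 (G = (I*√66)*12 = 12*I*√66 ≈ 97.489*I)
1/G = 1/(12*I*√66) = -I*√66/792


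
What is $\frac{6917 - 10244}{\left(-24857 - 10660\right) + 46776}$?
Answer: $- \frac{1109}{3753} \approx -0.2955$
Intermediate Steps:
$\frac{6917 - 10244}{\left(-24857 - 10660\right) + 46776} = - \frac{3327}{-35517 + 46776} = - \frac{3327}{11259} = \left(-3327\right) \frac{1}{11259} = - \frac{1109}{3753}$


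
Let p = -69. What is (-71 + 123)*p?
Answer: -3588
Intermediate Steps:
(-71 + 123)*p = (-71 + 123)*(-69) = 52*(-69) = -3588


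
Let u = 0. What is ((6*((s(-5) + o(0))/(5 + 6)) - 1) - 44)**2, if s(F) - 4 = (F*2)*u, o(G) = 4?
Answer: 199809/121 ≈ 1651.3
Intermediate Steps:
s(F) = 4 (s(F) = 4 + (F*2)*0 = 4 + (2*F)*0 = 4 + 0 = 4)
((6*((s(-5) + o(0))/(5 + 6)) - 1) - 44)**2 = ((6*((4 + 4)/(5 + 6)) - 1) - 44)**2 = ((6*(8/11) - 1) - 44)**2 = ((48/11 - 1) - 44)**2 = (37/11 - 44)**2 = (-447/11)**2 = 199809/121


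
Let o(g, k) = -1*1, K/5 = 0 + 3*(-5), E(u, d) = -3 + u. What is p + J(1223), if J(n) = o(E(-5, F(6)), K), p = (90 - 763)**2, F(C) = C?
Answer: 452928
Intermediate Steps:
K = -75 (K = 5*(0 + 3*(-5)) = 5*(0 - 15) = 5*(-15) = -75)
p = 452929 (p = (-673)**2 = 452929)
o(g, k) = -1
J(n) = -1
p + J(1223) = 452929 - 1 = 452928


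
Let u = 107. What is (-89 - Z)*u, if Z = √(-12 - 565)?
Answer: -9523 - 107*I*√577 ≈ -9523.0 - 2570.2*I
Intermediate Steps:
Z = I*√577 (Z = √(-577) = I*√577 ≈ 24.021*I)
(-89 - Z)*u = (-89 - I*√577)*107 = -9523 - 107*I*√577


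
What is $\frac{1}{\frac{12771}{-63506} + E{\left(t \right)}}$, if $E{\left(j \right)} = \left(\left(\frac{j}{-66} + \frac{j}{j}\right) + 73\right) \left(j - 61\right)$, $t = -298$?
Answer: $- \frac{2095698}{59071733957} \approx -3.5477 \cdot 10^{-5}$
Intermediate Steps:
$E{\left(j \right)} = \left(-61 + j\right) \left(74 - \frac{j}{66}\right)$ ($E{\left(j \right)} = \left(\left(j \left(- \frac{1}{66}\right) + 1\right) + 73\right) \left(-61 + j\right) = \left(\left(- \frac{j}{66} + 1\right) + 73\right) \left(-61 + j\right) = \left(\left(1 - \frac{j}{66}\right) + 73\right) \left(-61 + j\right) = \left(74 - \frac{j}{66}\right) \left(-61 + j\right) = \left(-61 + j\right) \left(74 - \frac{j}{66}\right)$)
$\frac{1}{\frac{12771}{-63506} + E{\left(t \right)}} = \frac{1}{\frac{12771}{-63506} - \left(\frac{885767}{33} + \frac{44402}{33}\right)} = \frac{1}{12771 \left(- \frac{1}{63506}\right) - \frac{930169}{33}} = \frac{1}{- \frac{12771}{63506} - \frac{930169}{33}} = \frac{1}{- \frac{59071733957}{2095698}} = - \frac{2095698}{59071733957}$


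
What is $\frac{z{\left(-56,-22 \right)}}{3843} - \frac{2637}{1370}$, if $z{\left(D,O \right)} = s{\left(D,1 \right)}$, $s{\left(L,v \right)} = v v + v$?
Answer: $- \frac{10131251}{5264910} \approx -1.9243$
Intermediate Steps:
$s{\left(L,v \right)} = v + v^{2}$ ($s{\left(L,v \right)} = v^{2} + v = v + v^{2}$)
$z{\left(D,O \right)} = 2$ ($z{\left(D,O \right)} = 1 \left(1 + 1\right) = 1 \cdot 2 = 2$)
$\frac{z{\left(-56,-22 \right)}}{3843} - \frac{2637}{1370} = \frac{2}{3843} - \frac{2637}{1370} = - \frac{10131251}{5264910}$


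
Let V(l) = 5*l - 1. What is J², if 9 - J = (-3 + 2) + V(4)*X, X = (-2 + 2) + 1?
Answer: 81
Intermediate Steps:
V(l) = -1 + 5*l
X = 1 (X = 0 + 1 = 1)
J = -9 (J = 9 - ((-3 + 2) + (-1 + 5*4)*1) = 9 - (-1 + (-1 + 20)*1) = 9 - (-1 + 19*1) = 9 - (-1 + 19) = 9 - 1*18 = 9 - 18 = -9)
J² = (-9)² = 81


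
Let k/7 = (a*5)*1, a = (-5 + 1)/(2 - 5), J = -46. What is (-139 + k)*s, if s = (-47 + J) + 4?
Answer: 24653/3 ≈ 8217.7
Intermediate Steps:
a = 4/3 (a = -4/(-3) = -4*(-1/3) = 4/3 ≈ 1.3333)
k = 140/3 (k = 7*(((4/3)*5)*1) = 7*((20/3)*1) = 7*(20/3) = 140/3 ≈ 46.667)
s = -89 (s = (-47 - 46) + 4 = -93 + 4 = -89)
(-139 + k)*s = (-139 + 140/3)*(-89) = -277/3*(-89) = 24653/3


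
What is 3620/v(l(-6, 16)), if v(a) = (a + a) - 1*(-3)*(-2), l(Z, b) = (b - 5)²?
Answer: 905/59 ≈ 15.339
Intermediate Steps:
l(Z, b) = (-5 + b)²
v(a) = -6 + 2*a (v(a) = 2*a + 3*(-2) = 2*a - 6 = -6 + 2*a)
3620/v(l(-6, 16)) = 3620/(-6 + 2*(-5 + 16)²) = 3620/(-6 + 2*11²) = 3620/(-6 + 2*121) = 3620/(-6 + 242) = 3620/236 = 3620*(1/236) = 905/59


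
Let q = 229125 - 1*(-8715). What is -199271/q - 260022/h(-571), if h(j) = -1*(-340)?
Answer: -3095569231/4043280 ≈ -765.61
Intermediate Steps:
h(j) = 340
q = 237840 (q = 229125 + 8715 = 237840)
-199271/q - 260022/h(-571) = -199271/237840 - 260022/340 = -199271*1/237840 - 260022*1/340 = -199271/237840 - 130011/170 = -3095569231/4043280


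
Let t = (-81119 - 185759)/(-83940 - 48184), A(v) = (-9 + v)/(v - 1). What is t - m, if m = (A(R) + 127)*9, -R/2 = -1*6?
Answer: -830913371/726682 ≈ -1143.4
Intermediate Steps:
R = 12 (R = -(-2)*6 = -2*(-6) = 12)
A(v) = (-9 + v)/(-1 + v)
t = 133439/66062 (t = -266878/(-132124) = -266878*(-1/132124) = 133439/66062 ≈ 2.0199)
m = 12600/11 (m = ((-9 + 12)/(-1 + 12) + 127)*9 = (3/11 + 127)*9 = (1400/11)*9 = 12600/11 ≈ 1145.5)
t - m = 133439/66062 - 1*12600/11 = 133439/66062 - 12600/11 = -830913371/726682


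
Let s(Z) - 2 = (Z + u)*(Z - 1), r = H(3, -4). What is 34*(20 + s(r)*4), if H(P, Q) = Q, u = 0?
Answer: 3672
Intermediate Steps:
r = -4
s(Z) = 2 + Z*(-1 + Z) (s(Z) = 2 + (Z + 0)*(Z - 1) = 2 + Z*(-1 + Z))
34*(20 + s(r)*4) = 34*(20 + (2 + (-4)**2 - 1*(-4))*4) = 34*(20 + (2 + 16 + 4)*4) = 34*(20 + 22*4) = 34*(20 + 88) = 34*108 = 3672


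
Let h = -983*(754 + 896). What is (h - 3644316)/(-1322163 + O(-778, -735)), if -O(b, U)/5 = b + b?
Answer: 5266266/1314383 ≈ 4.0066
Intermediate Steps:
h = -1621950 (h = -983*1650 = -1621950)
O(b, U) = -10*b (O(b, U) = -5*(b + b) = -10*b)
(h - 3644316)/(-1322163 + O(-778, -735)) = (-1621950 - 3644316)/(-1322163 - 10*(-778)) = -5266266/(-1322163 + 7780) = -5266266/(-1314383) = -5266266*(-1/1314383) = 5266266/1314383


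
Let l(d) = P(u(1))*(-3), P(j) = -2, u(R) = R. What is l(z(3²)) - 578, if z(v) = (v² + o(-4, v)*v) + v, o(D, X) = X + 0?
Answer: -572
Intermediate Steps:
o(D, X) = X
z(v) = v + 2*v² (z(v) = (v² + v*v) + v = (v² + v²) + v = 2*v² + v = v + 2*v²)
l(d) = 6 (l(d) = -2*(-3) = 6)
l(z(3²)) - 578 = 6 - 578 = -572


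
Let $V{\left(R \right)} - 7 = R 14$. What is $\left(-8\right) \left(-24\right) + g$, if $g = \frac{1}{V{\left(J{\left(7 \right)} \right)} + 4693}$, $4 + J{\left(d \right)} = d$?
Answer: $\frac{910465}{4742} \approx 192.0$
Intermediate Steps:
$J{\left(d \right)} = -4 + d$
$V{\left(R \right)} = 7 + 14 R$ ($V{\left(R \right)} = 7 + R 14 = 7 + 14 R$)
$g = \frac{1}{4742}$ ($g = \frac{1}{\left(7 + 14 \left(-4 + 7\right)\right) + 4693} = \frac{1}{\left(7 + 14 \cdot 3\right) + 4693} = \frac{1}{\left(7 + 42\right) + 4693} = \frac{1}{49 + 4693} = \frac{1}{4742} \approx 0.00021088$)
$\left(-8\right) \left(-24\right) + g = \left(-8\right) \left(-24\right) + \frac{1}{4742} = 192 + \frac{1}{4742} = \frac{910465}{4742}$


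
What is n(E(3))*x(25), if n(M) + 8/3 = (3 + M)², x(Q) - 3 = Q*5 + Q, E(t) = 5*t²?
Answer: 352104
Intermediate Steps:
x(Q) = 3 + 6*Q (x(Q) = 3 + (Q*5 + Q) = 3 + (5*Q + Q) = 3 + 6*Q)
n(M) = -8/3 + (3 + M)²
n(E(3))*x(25) = (-8/3 + (3 + 5*3²)²)*(3 + 6*25) = (-8/3 + (3 + 5*9)²)*(3 + 150) = (-8/3 + (3 + 45)²)*153 = (-8/3 + 48²)*153 = (-8/3 + 2304)*153 = (6904/3)*153 = 352104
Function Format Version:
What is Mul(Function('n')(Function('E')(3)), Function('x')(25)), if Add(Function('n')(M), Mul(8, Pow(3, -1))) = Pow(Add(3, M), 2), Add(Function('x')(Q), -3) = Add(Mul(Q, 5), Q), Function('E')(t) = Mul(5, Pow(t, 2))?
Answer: 352104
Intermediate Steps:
Function('x')(Q) = Add(3, Mul(6, Q)) (Function('x')(Q) = Add(3, Add(Mul(Q, 5), Q)) = Add(3, Add(Mul(5, Q), Q)) = Add(3, Mul(6, Q)))
Function('n')(M) = Add(Rational(-8, 3), Pow(Add(3, M), 2))
Mul(Function('n')(Function('E')(3)), Function('x')(25)) = Mul(Add(Rational(-8, 3), Pow(Add(3, Mul(5, Pow(3, 2))), 2)), Add(3, Mul(6, 25))) = Mul(Add(Rational(-8, 3), Pow(Add(3, Mul(5, 9)), 2)), Add(3, 150)) = Mul(Add(Rational(-8, 3), Pow(Add(3, 45), 2)), 153) = Mul(Add(Rational(-8, 3), Pow(48, 2)), 153) = Mul(Add(Rational(-8, 3), 2304), 153) = Mul(Rational(6904, 3), 153) = 352104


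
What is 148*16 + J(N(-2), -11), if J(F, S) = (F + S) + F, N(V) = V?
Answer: 2353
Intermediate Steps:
J(F, S) = S + 2*F
148*16 + J(N(-2), -11) = 148*16 + (-11 + 2*(-2)) = 2368 + (-11 - 4) = 2368 - 15 = 2353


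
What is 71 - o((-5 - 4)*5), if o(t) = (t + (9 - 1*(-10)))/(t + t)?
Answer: 3182/45 ≈ 70.711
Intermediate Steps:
o(t) = (19 + t)/(2*t) (o(t) = (t + (9 + 10))/((2*t)) = (t + 19)*(1/(2*t)) = (19 + t)*(1/(2*t)) = (19 + t)/(2*t))
71 - o((-5 - 4)*5) = 71 - (19 + (-5 - 4)*5)/(2*((-5 - 4)*5)) = 71 - (19 - 9*5)/(2*((-9*5))) = 71 - (19 - 45)/(2*(-45)) = 71 - (-1)*(-26)/(2*45) = 71 - 1*13/45 = 71 - 13/45 = 3182/45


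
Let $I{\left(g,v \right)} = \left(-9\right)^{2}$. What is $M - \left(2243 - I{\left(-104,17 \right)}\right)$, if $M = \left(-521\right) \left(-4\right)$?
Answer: $-78$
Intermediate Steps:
$I{\left(g,v \right)} = 81$
$M = 2084$
$M - \left(2243 - I{\left(-104,17 \right)}\right) = 2084 - \left(2243 - 81\right) = 2084 - 2162 = -78$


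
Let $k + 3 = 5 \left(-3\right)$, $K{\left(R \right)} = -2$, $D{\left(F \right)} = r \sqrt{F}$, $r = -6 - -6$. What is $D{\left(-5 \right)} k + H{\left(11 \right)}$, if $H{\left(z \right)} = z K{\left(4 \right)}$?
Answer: $-22$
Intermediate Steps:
$r = 0$ ($r = -6 + 6 = 0$)
$D{\left(F \right)} = 0$ ($D{\left(F \right)} = 0 \sqrt{F} = 0$)
$k = -18$ ($k = -3 + 5 \left(-3\right) = -3 - 15 = -18$)
$H{\left(z \right)} = - 2 z$ ($H{\left(z \right)} = z \left(-2\right) = - 2 z$)
$D{\left(-5 \right)} k + H{\left(11 \right)} = 0 \left(-18\right) - 22 = 0 - 22 = -22$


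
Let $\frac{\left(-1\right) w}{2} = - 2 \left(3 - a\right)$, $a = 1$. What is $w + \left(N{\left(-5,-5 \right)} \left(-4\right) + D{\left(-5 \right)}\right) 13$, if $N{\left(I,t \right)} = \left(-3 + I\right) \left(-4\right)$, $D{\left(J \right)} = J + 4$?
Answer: $-1669$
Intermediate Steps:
$D{\left(J \right)} = 4 + J$
$N{\left(I,t \right)} = 12 - 4 I$
$w = 8$ ($w = - 2 \left(- 2 \left(3 - 1\right)\right) = - 2 \left(\left(-2\right) 2\right) = \left(-2\right) \left(-4\right) = 8$)
$w + \left(N{\left(-5,-5 \right)} \left(-4\right) + D{\left(-5 \right)}\right) 13 = 8 + \left(\left(12 - -20\right) \left(-4\right) + \left(4 - 5\right)\right) 13 = 8 + \left(\left(12 + 20\right) \left(-4\right) - 1\right) 13 = 8 + \left(32 \left(-4\right) - 1\right) 13 = 8 + \left(-128 - 1\right) 13 = 8 - 1677 = -1669$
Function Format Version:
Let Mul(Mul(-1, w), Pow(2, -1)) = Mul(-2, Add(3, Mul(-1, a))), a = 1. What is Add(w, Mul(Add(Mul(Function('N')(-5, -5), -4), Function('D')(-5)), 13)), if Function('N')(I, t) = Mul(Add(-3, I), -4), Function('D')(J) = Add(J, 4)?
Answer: -1669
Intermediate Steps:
Function('D')(J) = Add(4, J)
Function('N')(I, t) = Add(12, Mul(-4, I))
w = 8 (w = Mul(-2, Mul(-2, Add(3, Mul(-1, 1)))) = Mul(-2, Mul(-2, Add(3, -1))) = Mul(-2, Mul(-2, 2)) = Mul(-2, -4) = 8)
Add(w, Mul(Add(Mul(Function('N')(-5, -5), -4), Function('D')(-5)), 13)) = Add(8, Mul(Add(Mul(Add(12, Mul(-4, -5)), -4), Add(4, -5)), 13)) = Add(8, Mul(Add(Mul(Add(12, 20), -4), -1), 13)) = Add(8, Mul(Add(Mul(32, -4), -1), 13)) = Add(8, Mul(Add(-128, -1), 13)) = Add(8, Mul(-129, 13)) = Add(8, -1677) = -1669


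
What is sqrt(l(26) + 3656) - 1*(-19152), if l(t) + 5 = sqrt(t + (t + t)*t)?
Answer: 19152 + sqrt(3651 + sqrt(1378)) ≈ 19213.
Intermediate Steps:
l(t) = -5 + sqrt(t + 2*t**2) (l(t) = -5 + sqrt(t + (t + t)*t) = -5 + sqrt(t + (2*t)*t) = -5 + sqrt(t + 2*t**2))
sqrt(l(26) + 3656) - 1*(-19152) = sqrt((-5 + sqrt(26*(1 + 2*26))) + 3656) - 1*(-19152) = sqrt((-5 + sqrt(26*(1 + 52))) + 3656) + 19152 = sqrt((-5 + sqrt(26*53)) + 3656) + 19152 = sqrt((-5 + sqrt(1378)) + 3656) + 19152 = sqrt(3651 + sqrt(1378)) + 19152 = 19152 + sqrt(3651 + sqrt(1378))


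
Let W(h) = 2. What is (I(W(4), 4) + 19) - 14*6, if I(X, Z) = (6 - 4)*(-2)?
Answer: -69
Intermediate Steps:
I(X, Z) = -4 (I(X, Z) = 2*(-2) = -4)
(I(W(4), 4) + 19) - 14*6 = (-4 + 19) - 14*6 = 15 - 84 = -69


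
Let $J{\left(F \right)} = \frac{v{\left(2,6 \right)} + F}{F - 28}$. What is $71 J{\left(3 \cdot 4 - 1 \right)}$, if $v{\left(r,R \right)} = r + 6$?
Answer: $- \frac{1349}{17} \approx -79.353$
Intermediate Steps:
$v{\left(r,R \right)} = 6 + r$
$J{\left(F \right)} = \frac{8 + F}{-28 + F}$ ($J{\left(F \right)} = \frac{\left(6 + 2\right) + F}{F - 28} = \frac{8 + F}{-28 + F}$)
$71 J{\left(3 \cdot 4 - 1 \right)} = 71 \frac{8 + \left(3 \cdot 4 - 1\right)}{-28 + \left(3 \cdot 4 - 1\right)} = 71 \frac{8 + \left(12 - 1\right)}{-28 + \left(12 - 1\right)} = 71 \frac{8 + 11}{-28 + 11} = 71 \frac{1}{-17} \cdot 19 = 71 \left(\left(- \frac{1}{17}\right) 19\right) = 71 \left(- \frac{19}{17}\right) = - \frac{1349}{17}$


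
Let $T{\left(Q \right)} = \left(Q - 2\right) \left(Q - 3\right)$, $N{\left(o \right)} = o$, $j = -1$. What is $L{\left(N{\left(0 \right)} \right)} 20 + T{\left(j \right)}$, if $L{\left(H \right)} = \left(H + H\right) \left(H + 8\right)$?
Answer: $12$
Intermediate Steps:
$L{\left(H \right)} = 2 H \left(8 + H\right)$
$T{\left(Q \right)} = \left(-3 + Q\right) \left(-2 + Q\right)$ ($T{\left(Q \right)} = \left(-2 + Q\right) \left(-3 + Q\right) = \left(-3 + Q\right) \left(-2 + Q\right)$)
$L{\left(N{\left(0 \right)} \right)} 20 + T{\left(j \right)} = 2 \cdot 0 \left(8 + 0\right) 20 + \left(6 + \left(-1\right)^{2} - -5\right) = 2 \cdot 0 \cdot 8 \cdot 20 + \left(6 + 1 + 5\right) = 0 \cdot 20 + 12 = 0 + 12 = 12$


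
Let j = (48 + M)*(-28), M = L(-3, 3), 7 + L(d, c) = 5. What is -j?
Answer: 1288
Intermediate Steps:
L(d, c) = -2 (L(d, c) = -7 + 5 = -2)
M = -2
j = -1288 (j = (48 - 2)*(-28) = 46*(-28) = -1288)
-j = -1*(-1288) = 1288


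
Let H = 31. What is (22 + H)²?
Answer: 2809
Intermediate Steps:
(22 + H)² = (22 + 31)² = 53² = 2809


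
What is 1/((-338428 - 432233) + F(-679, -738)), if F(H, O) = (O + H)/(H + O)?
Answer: -1/770660 ≈ -1.2976e-6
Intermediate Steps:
F(H, O) = 1 (F(H, O) = (H + O)/(H + O) = 1)
1/((-338428 - 432233) + F(-679, -738)) = 1/((-338428 - 432233) + 1) = 1/(-770661 + 1) = 1/(-770660) = -1/770660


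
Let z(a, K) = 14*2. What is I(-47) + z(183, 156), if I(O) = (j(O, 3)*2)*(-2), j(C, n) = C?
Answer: 216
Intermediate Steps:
z(a, K) = 28
I(O) = -4*O (I(O) = (O*2)*(-2) = (2*O)*(-2) = -4*O)
I(-47) + z(183, 156) = -4*(-47) + 28 = 188 + 28 = 216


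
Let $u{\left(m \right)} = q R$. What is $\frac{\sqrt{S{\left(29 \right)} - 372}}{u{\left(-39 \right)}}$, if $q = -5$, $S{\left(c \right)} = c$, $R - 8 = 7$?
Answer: $- \frac{7 i \sqrt{7}}{75} \approx - 0.24694 i$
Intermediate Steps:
$R = 15$ ($R = 8 + 7 = 15$)
$u{\left(m \right)} = -75$ ($u{\left(m \right)} = \left(-5\right) 15 = -75$)
$\frac{\sqrt{S{\left(29 \right)} - 372}}{u{\left(-39 \right)}} = \frac{\sqrt{29 - 372}}{-75} = \sqrt{-343} \left(- \frac{1}{75}\right) = 7 i \sqrt{7} \left(- \frac{1}{75}\right) = - \frac{7 i \sqrt{7}}{75}$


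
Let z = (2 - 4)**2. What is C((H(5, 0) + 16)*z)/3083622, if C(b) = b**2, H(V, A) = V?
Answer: 1176/513937 ≈ 0.0022882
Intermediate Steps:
z = 4 (z = (-2)**2 = 4)
C((H(5, 0) + 16)*z)/3083622 = ((5 + 16)*4)**2/3083622 = (21*4)**2*(1/3083622) = 84**2*(1/3083622) = 7056*(1/3083622) = 1176/513937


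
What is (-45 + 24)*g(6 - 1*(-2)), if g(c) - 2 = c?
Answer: -210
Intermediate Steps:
g(c) = 2 + c
(-45 + 24)*g(6 - 1*(-2)) = (-45 + 24)*(2 + (6 - 1*(-2))) = -21*(2 + (6 + 2)) = -21*(2 + 8) = -21*10 = -210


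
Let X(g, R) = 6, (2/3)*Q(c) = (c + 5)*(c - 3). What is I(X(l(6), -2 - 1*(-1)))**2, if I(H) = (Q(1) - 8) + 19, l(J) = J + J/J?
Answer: 49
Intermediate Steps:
Q(c) = 3*(-3 + c)*(5 + c)/2 (Q(c) = 3*((c + 5)*(c - 3))/2 = 3*((5 + c)*(-3 + c))/2 = 3*((-3 + c)*(5 + c))/2 = 3*(-3 + c)*(5 + c)/2)
l(J) = 1 + J (l(J) = J + 1 = 1 + J)
I(H) = -7 (I(H) = ((-45/2 + 3*1 + (3/2)*1**2) - 8) + 19 = ((-45/2 + 3 + (3/2)*1) - 8) + 19 = ((-45/2 + 3 + 3/2) - 8) + 19 = (-18 - 8) + 19 = -26 + 19 = -7)
I(X(l(6), -2 - 1*(-1)))**2 = (-7)**2 = 49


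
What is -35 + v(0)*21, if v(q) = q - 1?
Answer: -56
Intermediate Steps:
v(q) = -1 + q
-35 + v(0)*21 = -35 + (-1 + 0)*21 = -35 - 1*21 = -35 - 21 = -56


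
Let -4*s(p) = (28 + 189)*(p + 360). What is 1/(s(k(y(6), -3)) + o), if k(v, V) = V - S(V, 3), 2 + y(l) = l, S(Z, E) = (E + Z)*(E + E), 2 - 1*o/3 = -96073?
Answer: 4/1075431 ≈ 3.7194e-6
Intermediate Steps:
o = 288225 (o = 6 - 3*(-96073) = 6 + 288219 = 288225)
S(Z, E) = 2*E*(E + Z) (S(Z, E) = (E + Z)*(2*E) = 2*E*(E + Z))
y(l) = -2 + l
k(v, V) = -18 - 5*V (k(v, V) = V - 2*3*(3 + V) = V - (18 + 6*V) = V + (-18 - 6*V) = -18 - 5*V)
s(p) = -19530 - 217*p/4 (s(p) = -(28 + 189)*(p + 360)/4 = -217*(360 + p)/4 = -(78120 + 217*p)/4 = -19530 - 217*p/4)
1/(s(k(y(6), -3)) + o) = 1/((-19530 - 217*(-18 - 5*(-3))/4) + 288225) = 1/((-19530 - 217*(-18 + 15)/4) + 288225) = 1/((-19530 - 217/4*(-3)) + 288225) = 1/((-19530 + 651/4) + 288225) = 1/(-77469/4 + 288225) = 1/(1075431/4) = 4/1075431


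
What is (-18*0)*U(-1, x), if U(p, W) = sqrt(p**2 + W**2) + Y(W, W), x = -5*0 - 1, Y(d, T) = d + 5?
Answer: 0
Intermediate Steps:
Y(d, T) = 5 + d
x = -1 (x = 0 - 1 = -1)
U(p, W) = 5 + W + sqrt(W**2 + p**2) (U(p, W) = sqrt(p**2 + W**2) + (5 + W) = sqrt(W**2 + p**2) + (5 + W) = 5 + W + sqrt(W**2 + p**2))
(-18*0)*U(-1, x) = (-18*0)*(5 - 1 + sqrt((-1)**2 + (-1)**2)) = 0*(5 - 1 + sqrt(1 + 1)) = 0*(5 - 1 + sqrt(2)) = 0*(4 + sqrt(2)) = 0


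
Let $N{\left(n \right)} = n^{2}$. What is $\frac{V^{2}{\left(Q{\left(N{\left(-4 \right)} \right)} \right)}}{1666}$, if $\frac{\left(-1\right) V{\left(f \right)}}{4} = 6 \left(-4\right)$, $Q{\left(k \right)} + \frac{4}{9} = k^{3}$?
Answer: $\frac{4608}{833} \approx 5.5318$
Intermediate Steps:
$Q{\left(k \right)} = - \frac{4}{9} + k^{3}$
$V{\left(f \right)} = 96$ ($V{\left(f \right)} = - 4 \cdot 6 \left(-4\right) = \left(-4\right) \left(-24\right) = 96$)
$\frac{V^{2}{\left(Q{\left(N{\left(-4 \right)} \right)} \right)}}{1666} = \frac{96^{2}}{1666} = 9216 \cdot \frac{1}{1666} = \frac{4608}{833}$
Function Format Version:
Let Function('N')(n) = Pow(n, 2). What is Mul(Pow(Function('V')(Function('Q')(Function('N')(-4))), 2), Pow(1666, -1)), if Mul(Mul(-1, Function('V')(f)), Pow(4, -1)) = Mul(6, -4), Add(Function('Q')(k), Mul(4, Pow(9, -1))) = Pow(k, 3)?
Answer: Rational(4608, 833) ≈ 5.5318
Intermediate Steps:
Function('Q')(k) = Add(Rational(-4, 9), Pow(k, 3))
Function('V')(f) = 96 (Function('V')(f) = Mul(-4, Mul(6, -4)) = Mul(-4, -24) = 96)
Mul(Pow(Function('V')(Function('Q')(Function('N')(-4))), 2), Pow(1666, -1)) = Mul(Pow(96, 2), Pow(1666, -1)) = Mul(9216, Rational(1, 1666)) = Rational(4608, 833)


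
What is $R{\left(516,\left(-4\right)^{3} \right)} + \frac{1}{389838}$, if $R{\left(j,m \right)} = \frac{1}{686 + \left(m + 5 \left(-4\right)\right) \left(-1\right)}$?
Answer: $\frac{97652}{75043815} \approx 0.0013013$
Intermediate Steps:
$R{\left(j,m \right)} = \frac{1}{706 - m}$ ($R{\left(j,m \right)} = \frac{1}{686 + \left(m - 20\right) \left(-1\right)} = \frac{1}{686 + \left(-20 + m\right) \left(-1\right)} = \frac{1}{686 - \left(-20 + m\right)} = \frac{1}{706 - m}$)
$R{\left(516,\left(-4\right)^{3} \right)} + \frac{1}{389838} = - \frac{1}{-706 + \left(-4\right)^{3}} + \frac{1}{389838} = - \frac{1}{-706 - 64} + \frac{1}{389838} = - \frac{1}{-770} + \frac{1}{389838} = \left(-1\right) \left(- \frac{1}{770}\right) + \frac{1}{389838} = \frac{1}{770} + \frac{1}{389838} = \frac{97652}{75043815}$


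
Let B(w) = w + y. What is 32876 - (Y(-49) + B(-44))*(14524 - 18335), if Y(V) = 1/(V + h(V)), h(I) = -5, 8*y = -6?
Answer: -14875577/108 ≈ -1.3774e+5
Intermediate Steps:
y = -¾ (y = (⅛)*(-6) = -¾ ≈ -0.75000)
Y(V) = 1/(-5 + V) (Y(V) = 1/(V - 5) = 1/(-5 + V))
B(w) = -¾ + w (B(w) = w - ¾ = -¾ + w)
32876 - (Y(-49) + B(-44))*(14524 - 18335) = 32876 - (1/(-5 - 49) + (-¾ - 44))*(14524 - 18335) = 32876 - (1/(-54) - 179/4)*(-3811) = 32876 - (-1/54 - 179/4)*(-3811) = 32876 - (-4835)*(-3811)/108 = 32876 - 1*18426185/108 = 32876 - 18426185/108 = -14875577/108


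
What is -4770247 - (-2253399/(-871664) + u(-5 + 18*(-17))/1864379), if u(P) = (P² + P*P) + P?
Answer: -7752190282462228237/1625112056656 ≈ -4.7702e+6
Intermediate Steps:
u(P) = P + 2*P² (u(P) = (P² + P²) + P = 2*P² + P = P + 2*P²)
-4770247 - (-2253399/(-871664) + u(-5 + 18*(-17))/1864379) = -4770247 - (-2253399/(-871664) + ((-5 + 18*(-17))*(1 + 2*(-5 + 18*(-17))))/1864379) = -4770247 - (-2253399*(-1/871664) + ((-5 - 306)*(1 + 2*(-5 - 306)))*(1/1864379)) = -4770247 - (2253399/871664 - 311*(1 + 2*(-311))*(1/1864379)) = -4770247 - (2253399/871664 - 311*(1 - 622)*(1/1864379)) = -4770247 - (2253399/871664 - 311*(-621)*(1/1864379)) = -4770247 - (2253399/871664 + 193131*(1/1864379)) = -4770247 - (2253399/871664 + 193131/1864379) = -4770247 - 1*4369535114205/1625112056656 = -4770247 - 4369535114205/1625112056656 = -7752190282462228237/1625112056656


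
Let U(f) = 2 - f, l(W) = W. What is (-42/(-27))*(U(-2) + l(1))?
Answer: 70/9 ≈ 7.7778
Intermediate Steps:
(-42/(-27))*(U(-2) + l(1)) = (-42/(-27))*((2 - 1*(-2)) + 1) = (-42*(-1/27))*((2 + 2) + 1) = 14*(4 + 1)/9 = (14/9)*5 = 70/9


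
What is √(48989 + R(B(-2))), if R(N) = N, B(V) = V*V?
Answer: √48993 ≈ 221.34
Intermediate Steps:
B(V) = V²
√(48989 + R(B(-2))) = √(48989 + (-2)²) = √(48989 + 4) = √48993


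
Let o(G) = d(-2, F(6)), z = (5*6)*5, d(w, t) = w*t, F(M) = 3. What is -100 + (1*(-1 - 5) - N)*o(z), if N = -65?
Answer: -454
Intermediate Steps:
d(w, t) = t*w
z = 150 (z = 30*5 = 150)
o(G) = -6 (o(G) = 3*(-2) = -6)
-100 + (1*(-1 - 5) - N)*o(z) = -100 + (1*(-1 - 5) - 1*(-65))*(-6) = -100 + (1*(-6) + 65)*(-6) = -100 + (-6 + 65)*(-6) = -100 + 59*(-6) = -100 - 354 = -454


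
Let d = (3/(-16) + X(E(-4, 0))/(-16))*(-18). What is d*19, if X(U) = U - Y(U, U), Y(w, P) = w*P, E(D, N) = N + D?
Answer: -2907/8 ≈ -363.38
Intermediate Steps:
E(D, N) = D + N
Y(w, P) = P*w
X(U) = U - U² (X(U) = U - U*U = U - U²)
d = -153/8 (d = (3/(-16) + ((-4 + 0)*(1 - (-4 + 0)))/(-16))*(-18) = (3*(-1/16) - 4*(1 - 1*(-4))*(-1/16))*(-18) = (-3/16 - 4*(1 + 4)*(-1/16))*(-18) = (-3/16 - 4*5*(-1/16))*(-18) = (-3/16 - 20*(-1/16))*(-18) = (-3/16 + 5/4)*(-18) = (17/16)*(-18) = -153/8 ≈ -19.125)
d*19 = -153/8*19 = -2907/8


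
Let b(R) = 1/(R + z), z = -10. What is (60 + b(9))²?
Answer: 3481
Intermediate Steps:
b(R) = 1/(-10 + R) (b(R) = 1/(R - 10) = 1/(-10 + R))
(60 + b(9))² = (60 + 1/(-10 + 9))² = (60 + 1/(-1))² = (60 - 1)² = 59² = 3481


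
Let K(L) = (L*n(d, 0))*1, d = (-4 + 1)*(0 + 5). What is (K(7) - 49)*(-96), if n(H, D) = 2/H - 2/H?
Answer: 4704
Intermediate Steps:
d = -15 (d = -3*5 = -15)
n(H, D) = 0
K(L) = 0 (K(L) = (L*0)*1 = 0*1 = 0)
(K(7) - 49)*(-96) = (0 - 49)*(-96) = -49*(-96) = 4704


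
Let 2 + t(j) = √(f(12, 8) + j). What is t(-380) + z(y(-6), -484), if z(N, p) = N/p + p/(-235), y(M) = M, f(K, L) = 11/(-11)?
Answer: 4093/56870 + I*√381 ≈ 0.071971 + 19.519*I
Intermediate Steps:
f(K, L) = -1 (f(K, L) = 11*(-1/11) = -1)
t(j) = -2 + √(-1 + j)
z(N, p) = -p/235 + N/p (z(N, p) = N/p + p*(-1/235) = N/p - p/235 = -p/235 + N/p)
t(-380) + z(y(-6), -484) = (-2 + √(-1 - 380)) + (-1/235*(-484) - 6/(-484)) = (-2 + √(-381)) + (484/235 - 6*(-1/484)) = (-2 + I*√381) + (484/235 + 3/242) = (-2 + I*√381) + 117833/56870 = 4093/56870 + I*√381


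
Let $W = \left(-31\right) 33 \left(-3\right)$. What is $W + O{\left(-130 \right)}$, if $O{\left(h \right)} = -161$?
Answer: $2908$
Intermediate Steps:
$W = 3069$ ($W = \left(-1023\right) \left(-3\right) = 3069$)
$W + O{\left(-130 \right)} = 3069 - 161 = 2908$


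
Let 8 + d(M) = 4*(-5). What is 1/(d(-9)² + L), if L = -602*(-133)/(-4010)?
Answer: 2005/1531887 ≈ 0.0013088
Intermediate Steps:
d(M) = -28 (d(M) = -8 + 4*(-5) = -8 - 20 = -28)
L = -40033/2005 (L = 80066*(-1/4010) = -40033/2005 ≈ -19.967)
1/(d(-9)² + L) = 1/((-28)² - 40033/2005) = 1/(784 - 40033/2005) = 1/(1531887/2005) = 2005/1531887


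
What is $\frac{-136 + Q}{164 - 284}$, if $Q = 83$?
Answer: $\frac{53}{120} \approx 0.44167$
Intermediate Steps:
$\frac{-136 + Q}{164 - 284} = \frac{-136 + 83}{164 - 284} = - \frac{53}{-120} = \left(-53\right) \left(- \frac{1}{120}\right) = \frac{53}{120}$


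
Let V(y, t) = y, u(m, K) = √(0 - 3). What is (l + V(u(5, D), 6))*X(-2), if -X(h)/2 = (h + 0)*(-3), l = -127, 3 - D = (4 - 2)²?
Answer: 1524 - 12*I*√3 ≈ 1524.0 - 20.785*I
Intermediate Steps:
D = -1 (D = 3 - (4 - 2)² = 3 - 1*2² = 3 - 1*4 = 3 - 4 = -1)
u(m, K) = I*√3 (u(m, K) = √(-3) = I*√3)
X(h) = 6*h (X(h) = -2*(h + 0)*(-3) = -2*h*(-3) = -(-6)*h = 6*h)
(l + V(u(5, D), 6))*X(-2) = (-127 + I*√3)*(6*(-2)) = (-127 + I*√3)*(-12) = 1524 - 12*I*√3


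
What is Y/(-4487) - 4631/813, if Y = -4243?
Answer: -17329738/3647931 ≈ -4.7506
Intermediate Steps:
Y/(-4487) - 4631/813 = -4243/(-4487) - 4631/813 = -4243*(-1/4487) - 4631*1/813 = 4243/4487 - 4631/813 = -17329738/3647931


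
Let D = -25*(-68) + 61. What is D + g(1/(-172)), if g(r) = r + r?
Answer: 151445/86 ≈ 1761.0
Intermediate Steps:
g(r) = 2*r
D = 1761 (D = 1700 + 61 = 1761)
D + g(1/(-172)) = 1761 + 2/(-172) = 1761 + 2*(-1/172) = 1761 - 1/86 = 151445/86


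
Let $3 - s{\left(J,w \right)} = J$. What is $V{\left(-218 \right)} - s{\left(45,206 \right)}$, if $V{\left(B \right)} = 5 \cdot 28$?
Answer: $182$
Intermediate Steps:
$V{\left(B \right)} = 140$
$s{\left(J,w \right)} = 3 - J$
$V{\left(-218 \right)} - s{\left(45,206 \right)} = 140 - \left(3 - 45\right) = 140 - -42 = 140 + 42 = 182$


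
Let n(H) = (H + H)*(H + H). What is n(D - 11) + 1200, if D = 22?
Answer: 1684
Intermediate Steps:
n(H) = 4*H² (n(H) = (2*H)*(2*H) = 4*H²)
n(D - 11) + 1200 = 4*(22 - 11)² + 1200 = 4*11² + 1200 = 4*121 + 1200 = 484 + 1200 = 1684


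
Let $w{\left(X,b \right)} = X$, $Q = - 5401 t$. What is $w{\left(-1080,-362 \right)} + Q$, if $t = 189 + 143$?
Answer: $-1794212$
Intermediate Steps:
$t = 332$
$Q = -1793132$ ($Q = \left(-5401\right) 332 = -1793132$)
$w{\left(-1080,-362 \right)} + Q = -1080 - 1793132 = -1794212$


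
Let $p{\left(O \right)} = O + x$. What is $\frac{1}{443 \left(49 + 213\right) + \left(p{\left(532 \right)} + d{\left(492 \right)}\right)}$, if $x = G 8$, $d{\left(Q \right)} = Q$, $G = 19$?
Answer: $\frac{1}{117242} \approx 8.5294 \cdot 10^{-6}$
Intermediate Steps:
$x = 152$ ($x = 19 \cdot 8 = 152$)
$p{\left(O \right)} = 152 + O$ ($p{\left(O \right)} = O + 152 = 152 + O$)
$\frac{1}{443 \left(49 + 213\right) + \left(p{\left(532 \right)} + d{\left(492 \right)}\right)} = \frac{1}{443 \left(49 + 213\right) + \left(\left(152 + 532\right) + 492\right)} = \frac{1}{443 \cdot 262 + \left(684 + 492\right)} = \frac{1}{116066 + 1176} = \frac{1}{117242}$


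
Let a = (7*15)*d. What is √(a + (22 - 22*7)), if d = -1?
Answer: I*√237 ≈ 15.395*I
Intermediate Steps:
a = -105 (a = (7*15)*(-1) = 105*(-1) = -105)
√(a + (22 - 22*7)) = √(-105 + (22 - 22*7)) = √(-105 + (22 - 154)) = √(-105 - 132) = √(-237) = I*√237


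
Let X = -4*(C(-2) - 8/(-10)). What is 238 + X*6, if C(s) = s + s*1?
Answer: 1574/5 ≈ 314.80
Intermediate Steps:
C(s) = 2*s (C(s) = s + s = 2*s)
X = 64/5 (X = -4*(2*(-2) - 8/(-10)) = -4*(-4 - 8*(-1/10)) = -4*(-4 + 4/5) = -4*(-16/5) = 64/5 ≈ 12.800)
238 + X*6 = 238 + (64/5)*6 = 238 + 384/5 = 1574/5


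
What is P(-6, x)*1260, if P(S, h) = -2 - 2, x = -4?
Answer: -5040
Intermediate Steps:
P(S, h) = -4
P(-6, x)*1260 = -4*1260 = -5040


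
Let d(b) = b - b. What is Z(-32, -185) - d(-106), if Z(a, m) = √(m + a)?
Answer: I*√217 ≈ 14.731*I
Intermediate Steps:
d(b) = 0
Z(a, m) = √(a + m)
Z(-32, -185) - d(-106) = √(-32 - 185) - 1*0 = √(-217) + 0 = I*√217 + 0 = I*√217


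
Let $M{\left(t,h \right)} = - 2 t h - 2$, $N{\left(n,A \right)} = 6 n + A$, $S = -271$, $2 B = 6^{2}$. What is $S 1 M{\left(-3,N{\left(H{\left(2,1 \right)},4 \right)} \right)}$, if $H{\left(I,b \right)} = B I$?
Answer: $-357178$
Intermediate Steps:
$B = 18$ ($B = \frac{6^{2}}{2} = \frac{1}{2} \cdot 36 = 18$)
$H{\left(I,b \right)} = 18 I$
$N{\left(n,A \right)} = A + 6 n$
$M{\left(t,h \right)} = -2 - 2 h t$ ($M{\left(t,h \right)} = - 2 h t - 2 = -2 - 2 h t$)
$S 1 M{\left(-3,N{\left(H{\left(2,1 \right)},4 \right)} \right)} = - 271 \cdot 1 \left(-2 - 2 \left(4 + 6 \cdot 18 \cdot 2\right) \left(-3\right)\right) = - 271 \cdot 1 \left(-2 - 2 \left(4 + 6 \cdot 36\right) \left(-3\right)\right) = - 271 \cdot 1 \left(-2 - 2 \left(4 + 216\right) \left(-3\right)\right) = - 271 \cdot 1 \left(-2 - 440 \left(-3\right)\right) = - 271 \cdot 1 \left(-2 + 1320\right) = - 271 \cdot 1 \cdot 1318 = \left(-271\right) 1318 = -357178$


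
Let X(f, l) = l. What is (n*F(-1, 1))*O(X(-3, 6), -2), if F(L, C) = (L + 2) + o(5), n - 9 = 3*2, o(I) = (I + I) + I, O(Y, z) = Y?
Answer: 1440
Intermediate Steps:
o(I) = 3*I (o(I) = 2*I + I = 3*I)
n = 15 (n = 9 + 3*2 = 9 + 6 = 15)
F(L, C) = 17 + L (F(L, C) = (L + 2) + 3*5 = (2 + L) + 15 = 17 + L)
(n*F(-1, 1))*O(X(-3, 6), -2) = (15*(17 - 1))*6 = (15*16)*6 = 240*6 = 1440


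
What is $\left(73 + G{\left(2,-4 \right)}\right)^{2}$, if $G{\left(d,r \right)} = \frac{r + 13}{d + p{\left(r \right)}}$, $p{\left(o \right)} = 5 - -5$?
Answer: $\frac{87025}{16} \approx 5439.1$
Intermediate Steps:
$p{\left(o \right)} = 10$ ($p{\left(o \right)} = 5 + 5 = 10$)
$G{\left(d,r \right)} = \frac{13 + r}{10 + d}$ ($G{\left(d,r \right)} = \frac{r + 13}{d + 10} = \frac{13 + r}{10 + d}$)
$\left(73 + G{\left(2,-4 \right)}\right)^{2} = \left(73 + \frac{13 - 4}{10 + 2}\right)^{2} = \left(73 + \frac{1}{12} \cdot 9\right)^{2} = \left(73 + \frac{3}{4}\right)^{2} = \left(\frac{295}{4}\right)^{2} = \frac{87025}{16}$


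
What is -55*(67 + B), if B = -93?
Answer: 1430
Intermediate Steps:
-55*(67 + B) = -55*(67 - 93) = -55*(-26) = 1430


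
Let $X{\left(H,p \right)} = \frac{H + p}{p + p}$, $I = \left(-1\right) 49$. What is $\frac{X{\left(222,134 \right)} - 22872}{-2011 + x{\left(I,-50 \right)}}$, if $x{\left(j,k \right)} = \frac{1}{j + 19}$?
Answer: $\frac{45970050}{4042177} \approx 11.373$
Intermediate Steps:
$I = -49$
$X{\left(H,p \right)} = \frac{H + p}{2 p}$
$x{\left(j,k \right)} = \frac{1}{19 + j}$
$\frac{X{\left(222,134 \right)} - 22872}{-2011 + x{\left(I,-50 \right)}} = \frac{\frac{222 + 134}{2 \cdot 134} - 22872}{-2011 + \frac{1}{19 - 49}} = \frac{\frac{1}{2} \cdot \frac{1}{134} \cdot 356 - 22872}{-2011 + \frac{1}{-30}} = \frac{\frac{89}{67} - 22872}{-2011 - \frac{1}{30}} = - \frac{1532335}{67 \left(- \frac{60331}{30}\right)} = \left(- \frac{1532335}{67}\right) \left(- \frac{30}{60331}\right) = \frac{45970050}{4042177}$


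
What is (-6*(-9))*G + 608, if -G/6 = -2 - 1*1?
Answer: 1580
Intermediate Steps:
G = 18 (G = -6*(-2 - 1*1) = -6*(-2 - 1) = -6*(-3) = 18)
(-6*(-9))*G + 608 = -6*(-9)*18 + 608 = 54*18 + 608 = 972 + 608 = 1580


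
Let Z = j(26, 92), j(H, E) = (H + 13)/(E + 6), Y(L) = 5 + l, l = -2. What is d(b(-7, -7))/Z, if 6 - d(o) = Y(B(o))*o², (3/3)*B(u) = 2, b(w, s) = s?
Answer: -4606/13 ≈ -354.31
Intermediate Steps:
B(u) = 2
Y(L) = 3 (Y(L) = 5 - 2 = 3)
j(H, E) = (13 + H)/(6 + E)
d(o) = 6 - 3*o²
Z = 39/98 (Z = (13 + 26)/(6 + 92) = 39/98 ≈ 0.39796)
d(b(-7, -7))/Z = (6 - 3*(-7)²)/(39/98) = (6 - 3*49)*(98/39) = (6 - 147)*(98/39) = -141*98/39 = -4606/13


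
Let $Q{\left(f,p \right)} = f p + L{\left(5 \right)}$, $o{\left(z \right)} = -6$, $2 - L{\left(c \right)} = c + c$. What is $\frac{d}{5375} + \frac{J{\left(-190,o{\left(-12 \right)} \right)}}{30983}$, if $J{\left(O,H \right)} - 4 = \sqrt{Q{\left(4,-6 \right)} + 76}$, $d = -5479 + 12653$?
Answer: $\frac{222293542}{166533625} + \frac{2 \sqrt{11}}{30983} \approx 1.335$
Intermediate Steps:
$L{\left(c \right)} = 2 - 2 c$ ($L{\left(c \right)} = 2 - \left(c + c\right) = 2 - 2 c$)
$Q{\left(f,p \right)} = -8 + f p$ ($Q{\left(f,p \right)} = f p + \left(2 - 10\right) = f p - 8 = -8 + f p$)
$d = 7174$
$J{\left(O,H \right)} = 4 + 2 \sqrt{11}$ ($J{\left(O,H \right)} = 4 + \sqrt{\left(-8 + 4 \left(-6\right)\right) + 76} = 4 + \sqrt{\left(-8 - 24\right) + 76} = 4 + \sqrt{-32 + 76} = 4 + \sqrt{44} = 4 + 2 \sqrt{11}$)
$\frac{d}{5375} + \frac{J{\left(-190,o{\left(-12 \right)} \right)}}{30983} = \frac{7174}{5375} + \frac{4 + 2 \sqrt{11}}{30983} = 7174 \cdot \frac{1}{5375} + \left(4 + 2 \sqrt{11}\right) \frac{1}{30983} = \frac{7174}{5375} + \left(\frac{4}{30983} + \frac{2 \sqrt{11}}{30983}\right) = \frac{222293542}{166533625} + \frac{2 \sqrt{11}}{30983}$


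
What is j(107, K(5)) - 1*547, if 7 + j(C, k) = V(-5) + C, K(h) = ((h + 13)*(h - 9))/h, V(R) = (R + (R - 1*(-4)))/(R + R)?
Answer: -2232/5 ≈ -446.40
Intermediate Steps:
V(R) = (4 + 2*R)/(2*R) (V(R) = (R + (R + 4))/((2*R)) = (R + (4 + R))*(1/(2*R)) = (4 + 2*R)*(1/(2*R)) = (4 + 2*R)/(2*R))
K(h) = (-9 + h)*(13 + h)/h (K(h) = ((13 + h)*(-9 + h))/h = ((-9 + h)*(13 + h))/h = (-9 + h)*(13 + h)/h)
j(C, k) = -32/5 + C (j(C, k) = -7 + ((2 - 5)/(-5) + C) = -7 + (-1/5*(-3) + C) = -7 + (3/5 + C) = -32/5 + C)
j(107, K(5)) - 1*547 = (-32/5 + 107) - 1*547 = 503/5 - 547 = -2232/5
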